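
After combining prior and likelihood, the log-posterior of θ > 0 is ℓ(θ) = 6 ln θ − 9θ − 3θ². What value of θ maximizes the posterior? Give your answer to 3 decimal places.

θ̂_MAP = 0.500

ℓ'(θ) = 6/θ − 9 − 6θ. Setting this to zero and multiplying by θ: 6θ² + 9θ − 6 = 0.
θ = (−9 + √(9² + 4·6·6)) / (2·6) = (−9 + √225) / 12 = (−9 + 15)/12 = 1/2.
ℓ''(θ) = −6/θ² − 6 < 0, confirming a maximum.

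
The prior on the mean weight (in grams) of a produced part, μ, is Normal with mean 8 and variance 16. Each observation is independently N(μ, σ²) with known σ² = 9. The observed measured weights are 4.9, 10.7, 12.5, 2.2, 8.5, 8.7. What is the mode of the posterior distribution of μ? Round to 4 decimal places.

μ̂_MAP = 7.9238

n = 6; x̄ = (4.9 + 10.7 + 12.5 + 2.2 + 8.5 + 8.7)/6 = 47.5/6 = 95/12 ≈ 7.9167.
For a Normal prior and Normal likelihood with known variance, the posterior is Normal; its mode equals its mean, the precision-weighted average.
Prior precision 1/σ₀² = 1/16 = 0.0625; data precision n/σ² = 6/9 = 2/3.
μ̂ = (0.0625·8 + (2/3)·(95/12)) / (0.0625 + 2/3) = (52/9)/(35/48) = 832/105 ≈ 7.9238.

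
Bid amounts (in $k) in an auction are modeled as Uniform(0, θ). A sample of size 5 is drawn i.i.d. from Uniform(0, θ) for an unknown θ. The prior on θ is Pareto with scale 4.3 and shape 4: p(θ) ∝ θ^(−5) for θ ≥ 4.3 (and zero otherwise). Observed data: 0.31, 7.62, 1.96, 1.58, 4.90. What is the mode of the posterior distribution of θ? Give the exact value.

The Uniform(0, θ) likelihood is θ^(−n) for θ ≥ max(xᵢ), zero otherwise. Here max(xᵢ) = 7.62.
Posterior ∝ θ^(−5) · θ^(−5) = θ^(−10) on θ ≥ max(4.3, 7.62) = 7.62.
This density is strictly decreasing in θ, so the posterior mode lies at the lower boundary of the support.

θ̂_MAP = 7.62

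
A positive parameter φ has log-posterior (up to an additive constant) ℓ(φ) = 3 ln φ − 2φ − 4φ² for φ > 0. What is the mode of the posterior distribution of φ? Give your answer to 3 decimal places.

φ̂_MAP = 0.500

ℓ'(φ) = 3/φ − 2 − 8φ. Setting this to zero and multiplying by φ: 8φ² + 2φ − 3 = 0.
φ = (−2 + √(2² + 4·8·3)) / (2·8) = (−2 + √100) / 16 = (−2 + 10)/16 = 1/2.
ℓ''(φ) = −3/φ² − 8 < 0, confirming a maximum.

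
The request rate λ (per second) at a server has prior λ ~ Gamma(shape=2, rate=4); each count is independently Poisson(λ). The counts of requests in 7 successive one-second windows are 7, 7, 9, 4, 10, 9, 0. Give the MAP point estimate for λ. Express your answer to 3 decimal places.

Σxᵢ = 7+7+9+4+10+9+0 = 46, with n = 7.
Posterior ∝ λe^(−4λ) · λ^46e^(−7λ) = λ^47e^(−11λ), i.e. Gamma(shape=48, rate=11).
The mode of a Gamma(a, b) with a ≥ 1 (shape–rate) is (a−1)/b = 47/11 ≈ 4.273.

λ̂_MAP = 4.273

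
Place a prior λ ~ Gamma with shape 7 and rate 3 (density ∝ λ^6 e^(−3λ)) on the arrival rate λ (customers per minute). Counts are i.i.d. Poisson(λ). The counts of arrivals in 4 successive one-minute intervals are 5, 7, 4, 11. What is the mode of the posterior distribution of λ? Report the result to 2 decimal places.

Σxᵢ = 5+7+4+11 = 27, with n = 4.
Posterior ∝ λ^6e^(−3λ) · λ^27e^(−4λ) = λ^33e^(−7λ), i.e. Gamma(shape=34, rate=7).
The mode of a Gamma(a, b) with a ≥ 1 (shape–rate) is (a−1)/b = 33/7 ≈ 4.71.

λ̂_MAP = 4.71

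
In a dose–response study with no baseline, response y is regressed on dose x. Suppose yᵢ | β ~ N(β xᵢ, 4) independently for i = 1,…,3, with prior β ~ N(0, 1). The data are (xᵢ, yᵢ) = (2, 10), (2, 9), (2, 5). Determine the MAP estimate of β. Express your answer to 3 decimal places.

β̂_MAP = 3.000

log p(β | y) = −Σ(yᵢ − βxᵢ)²/(2·4) − β²/(2·1) + const.
Setting the derivative to zero: Σxᵢ(yᵢ − βxᵢ)/4 − β/1 = 0, so β = Σxᵢyᵢ / (Σxᵢ² + σ²/τ²).
Σxᵢyᵢ = 2·10 + 2·9 + 2·5 = 48; Σxᵢ² = 12; σ²/τ² = 4.
β̂_MAP = 48 / (12 + 4) = 48/16 ≈ 3.000.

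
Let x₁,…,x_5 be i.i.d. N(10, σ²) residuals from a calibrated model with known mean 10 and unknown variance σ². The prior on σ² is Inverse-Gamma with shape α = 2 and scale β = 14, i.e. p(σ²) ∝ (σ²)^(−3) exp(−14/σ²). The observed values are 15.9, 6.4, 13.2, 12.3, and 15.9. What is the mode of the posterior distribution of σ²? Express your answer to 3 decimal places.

Sum of squared deviations about the known mean: SS = (15.9−10)² + (6.4−10)² + (13.2−10)² + (12.3−10)² + (15.9−10)² = 98.11.
The Normal likelihood contributes (σ²)^(−n/2) exp(−SS/(2σ²)), so the posterior is Inverse-Gamma(α + n/2, β + SS/2) = Inverse-Gamma(4.5, 63.055).
The mode of Inverse-Gamma(a, b) is b/(a+1) = 63.055/5.5 ≈ 11.465.

σ̂²_MAP = 11.465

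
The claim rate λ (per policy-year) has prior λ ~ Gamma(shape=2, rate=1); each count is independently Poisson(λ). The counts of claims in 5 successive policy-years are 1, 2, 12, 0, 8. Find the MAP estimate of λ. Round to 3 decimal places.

λ̂_MAP = 4.000

Σxᵢ = 1+2+12+0+8 = 23, with n = 5.
Posterior ∝ λe^(−1λ) · λ^23e^(−5λ) = λ^24e^(−6λ), i.e. Gamma(shape=25, rate=6).
The mode of a Gamma(a, b) with a ≥ 1 (shape–rate) is (a−1)/b = 24/6 ≈ 4.000.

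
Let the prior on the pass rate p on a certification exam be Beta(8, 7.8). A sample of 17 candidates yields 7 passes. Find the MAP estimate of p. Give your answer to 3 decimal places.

p̂_MAP = 0.455

Prior: Beta(8, 7.8).
Data: 7 successes in 17 trials. The binomial likelihood contributes p^7(1−p)^10, so the posterior is Beta(8+7, 7.8+10) = Beta(15, 17.8).
For Beta(a, b) with a, b > 1 the mode is (a−1)/(a+b−2) = 14/30.8 ≈ 0.455.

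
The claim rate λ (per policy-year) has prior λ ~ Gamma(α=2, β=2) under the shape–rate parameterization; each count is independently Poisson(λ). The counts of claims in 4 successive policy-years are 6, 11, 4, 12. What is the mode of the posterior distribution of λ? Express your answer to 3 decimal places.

λ̂_MAP = 5.667

Σxᵢ = 6+11+4+12 = 33, with n = 4.
Posterior ∝ λe^(−2λ) · λ^33e^(−4λ) = λ^34e^(−6λ), i.e. Gamma(shape=35, rate=6).
The mode of a Gamma(a, b) with a ≥ 1 (shape–rate) is (a−1)/b = 34/6 ≈ 5.667.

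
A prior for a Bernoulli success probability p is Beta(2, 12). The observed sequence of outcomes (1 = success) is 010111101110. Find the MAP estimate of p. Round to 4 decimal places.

Prior: Beta(2, 12).
Data: 8 successes in 12 trials (from the sequence). The binomial likelihood contributes p^8(1−p)^4, so the posterior is Beta(2+8, 12+4) = Beta(10, 16).
For Beta(a, b) with a, b > 1 the mode is (a−1)/(a+b−2) = 9/24 ≈ 0.3750.

p̂_MAP = 0.3750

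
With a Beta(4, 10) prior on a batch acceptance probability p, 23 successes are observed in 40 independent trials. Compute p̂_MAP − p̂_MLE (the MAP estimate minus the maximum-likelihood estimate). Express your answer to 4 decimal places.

Posterior is Beta(27, 27); MAP = (27−1)/(54−2) = 26/52 ≈ 0.50000.
MLE ignores the prior: p̂_MLE = k/n = 23/40 ≈ 0.57500.
Difference = 26/52 − 23/40 = -3/40 ≈ -0.0750.

MAP − MLE = -0.0750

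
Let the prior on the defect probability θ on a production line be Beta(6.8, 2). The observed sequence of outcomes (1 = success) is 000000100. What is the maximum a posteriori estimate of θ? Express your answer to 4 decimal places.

θ̂_MAP = 0.4304

Prior: Beta(6.8, 2).
Data: 1 success in 9 trials (from the sequence). The binomial likelihood contributes θ(1−θ)^8, so the posterior is Beta(6.8+1, 2+8) = Beta(7.8, 10).
For Beta(a, b) with a, b > 1 the mode is (a−1)/(a+b−2) = 6.8/15.8 ≈ 0.4304.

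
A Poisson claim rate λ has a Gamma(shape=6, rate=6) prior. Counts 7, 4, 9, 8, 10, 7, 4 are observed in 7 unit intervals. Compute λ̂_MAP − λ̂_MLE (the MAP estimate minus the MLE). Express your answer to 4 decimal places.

MAP − MLE = -2.8462

Σxᵢ = 49. Posterior is Gamma(55, 13); MAP = (55−1)/13 = 54/13 ≈ 4.15385.
MLE = x̄ = 49/7 ≈ 7.00000.
Difference = 54/13 − 49/7 = -37/13 ≈ -2.8462.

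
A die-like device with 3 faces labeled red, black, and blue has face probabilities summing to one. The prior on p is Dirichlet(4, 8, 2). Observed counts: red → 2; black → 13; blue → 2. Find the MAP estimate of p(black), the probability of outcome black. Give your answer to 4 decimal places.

The posterior is Dirichlet(αᵢ + nᵢ) = Dirichlet(6, 21, 4).
For a Dirichlet(a₁,…,a_K) with all aᵢ > 1, the mode has j-th component (aⱼ − 1)/(Σaᵢ − K).
Here Σaᵢ = 31 and K = 3, so p(black) = (21 − 1)/(31 − 3) = 20/28 ≈ 0.7143.

MAP estimate of p(black) = 0.7143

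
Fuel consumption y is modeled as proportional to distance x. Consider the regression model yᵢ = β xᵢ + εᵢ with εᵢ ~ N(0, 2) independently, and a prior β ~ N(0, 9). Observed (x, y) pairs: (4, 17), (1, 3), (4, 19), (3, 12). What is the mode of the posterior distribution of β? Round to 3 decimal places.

β̂_MAP = 4.334

log p(β | y) = −Σ(yᵢ − βxᵢ)²/(2·2) − β²/(2·9) + const.
Setting the derivative to zero: Σxᵢ(yᵢ − βxᵢ)/2 − β/9 = 0, so β = Σxᵢyᵢ / (Σxᵢ² + σ²/τ²).
Σxᵢyᵢ = 4·17 + 1·3 + 4·19 + 3·12 = 183; Σxᵢ² = 42; σ²/τ² = 2/9.
β̂_MAP = 183 / (42 + 2/9) = 183/(380/9) = 1647/380 ≈ 4.334.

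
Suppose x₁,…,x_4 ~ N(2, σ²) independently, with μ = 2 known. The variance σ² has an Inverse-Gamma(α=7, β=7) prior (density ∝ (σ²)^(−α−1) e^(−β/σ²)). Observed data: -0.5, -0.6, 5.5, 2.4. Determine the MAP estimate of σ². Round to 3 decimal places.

σ̂²_MAP = 1.971

Sum of squared deviations about the known mean: SS = (-0.5−2)² + (-0.6−2)² + (5.5−2)² + (2.4−2)² = 25.42.
The Normal likelihood contributes (σ²)^(−n/2) exp(−SS/(2σ²)), so the posterior is Inverse-Gamma(α + n/2, β + SS/2) = Inverse-Gamma(9, 19.71).
The mode of Inverse-Gamma(a, b) is b/(a+1) = 19.71/10 ≈ 1.971.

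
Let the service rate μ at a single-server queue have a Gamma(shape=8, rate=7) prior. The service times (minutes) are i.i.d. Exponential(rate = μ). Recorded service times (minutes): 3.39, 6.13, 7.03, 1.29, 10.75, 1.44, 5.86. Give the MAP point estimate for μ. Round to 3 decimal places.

μ̂_MAP = 0.326

The Exponential(rate=μ) likelihood is ∝ μ^n e^(−μΣtᵢ). Here n = 7 and Σtᵢ = 3.39 + 6.13 + 7.03 + 1.29 + 10.75 + 1.44 + 5.86 = 35.89.
Posterior ∝ μ^7e^(−7μ) · μ^7e^(−35.89μ) = μ^14e^(−42.89μ), i.e. Gamma(15, 42.89).
Mode = (a−1)/b = 14/42.89 ≈ 0.326.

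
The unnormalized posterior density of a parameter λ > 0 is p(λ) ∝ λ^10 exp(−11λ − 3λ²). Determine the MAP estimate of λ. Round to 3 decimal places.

ℓ'(λ) = 10/λ − 11 − 6λ. Setting this to zero and multiplying by λ: 6λ² + 11λ − 10 = 0.
λ = (−11 + √(11² + 4·6·10)) / (2·6) = (−11 + √361) / 12 = (−11 + 19)/12 = 2/3.
ℓ''(λ) = −10/λ² − 6 < 0, confirming a maximum.

λ̂_MAP = 0.667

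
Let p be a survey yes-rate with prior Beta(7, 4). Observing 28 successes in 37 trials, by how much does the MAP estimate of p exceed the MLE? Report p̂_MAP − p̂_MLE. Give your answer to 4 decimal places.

Posterior is Beta(35, 13); MAP = (35−1)/(48−2) = 34/46 ≈ 0.73913.
MLE ignores the prior: p̂_MLE = k/n = 28/37 ≈ 0.75676.
Difference = 34/46 − 28/37 = -15/851 ≈ -0.0176.

MAP − MLE = -0.0176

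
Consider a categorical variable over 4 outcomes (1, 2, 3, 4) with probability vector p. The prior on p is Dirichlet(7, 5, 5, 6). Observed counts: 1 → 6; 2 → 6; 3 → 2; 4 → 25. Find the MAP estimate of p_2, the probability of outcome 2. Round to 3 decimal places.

The posterior is Dirichlet(αᵢ + nᵢ) = Dirichlet(13, 11, 7, 31).
For a Dirichlet(a₁,…,a_K) with all aᵢ > 1, the mode has j-th component (aⱼ − 1)/(Σaᵢ − K).
Here Σaᵢ = 62 and K = 4, so p_2 = (11 − 1)/(62 − 4) = 10/58 ≈ 0.172.

MAP estimate: 0.172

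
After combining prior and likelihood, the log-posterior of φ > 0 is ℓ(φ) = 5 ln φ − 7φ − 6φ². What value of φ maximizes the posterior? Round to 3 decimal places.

ℓ'(φ) = 5/φ − 7 − 12φ. Setting this to zero and multiplying by φ: 12φ² + 7φ − 5 = 0.
φ = (−7 + √(7² + 4·12·5)) / (2·12) = (−7 + √289) / 24 = (−7 + 17)/24 = 5/12.
ℓ''(φ) = −5/φ² − 12 < 0, confirming a maximum.

φ̂_MAP = 0.417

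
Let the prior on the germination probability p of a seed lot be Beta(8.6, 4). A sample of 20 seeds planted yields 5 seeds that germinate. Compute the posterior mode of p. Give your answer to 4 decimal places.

Prior: Beta(8.6, 4).
Data: 5 successes in 20 trials. The binomial likelihood contributes p^5(1−p)^15, so the posterior is Beta(8.6+5, 4+15) = Beta(13.6, 19).
For Beta(a, b) with a, b > 1 the mode is (a−1)/(a+b−2) = 12.6/30.6 ≈ 0.4118.

p̂_MAP = 0.4118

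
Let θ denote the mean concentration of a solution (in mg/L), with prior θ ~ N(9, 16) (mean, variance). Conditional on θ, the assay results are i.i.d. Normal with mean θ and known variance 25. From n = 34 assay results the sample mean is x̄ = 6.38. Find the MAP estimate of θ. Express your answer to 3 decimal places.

n = 34, x̄ = 6.38.
For a Normal prior and Normal likelihood with known variance, the posterior is Normal; its mode equals its mean, the precision-weighted average.
Prior precision 1/σ₀² = 1/16 = 0.0625; data precision n/σ² = 34/25 = 1.36.
θ̂ = (0.0625·9 + 1.36·6.38) / (0.0625 + 1.36) = 9.2393/1.4225 = 92393/14225 ≈ 6.495.

θ̂_MAP = 6.495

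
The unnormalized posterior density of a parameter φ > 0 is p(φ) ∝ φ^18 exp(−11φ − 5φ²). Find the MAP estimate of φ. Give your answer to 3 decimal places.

ℓ'(φ) = 18/φ − 11 − 10φ. Setting this to zero and multiplying by φ: 10φ² + 11φ − 18 = 0.
φ = (−11 + √(11² + 4·10·18)) / (2·10) = (−11 + √841) / 20 = (−11 + 29)/20 = 9/10.
ℓ''(φ) = −18/φ² − 10 < 0, confirming a maximum.

φ̂_MAP = 0.900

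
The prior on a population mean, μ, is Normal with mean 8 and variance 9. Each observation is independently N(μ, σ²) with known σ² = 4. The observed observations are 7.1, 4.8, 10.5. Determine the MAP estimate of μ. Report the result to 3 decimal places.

n = 3; x̄ = (7.1 + 4.8 + 10.5)/3 = 22.4/3 = 112/15 ≈ 7.4667.
For a Normal prior and Normal likelihood with known variance, the posterior is Normal; its mode equals its mean, the precision-weighted average.
Prior precision 1/σ₀² = 1/9; data precision n/σ² = 3/4 = 0.75.
μ̂ = ((1/9)·8 + 0.75·(112/15)) / (1/9 + 0.75) = (292/45)/(31/36) = 1168/155 ≈ 7.535.

μ̂_MAP = 7.535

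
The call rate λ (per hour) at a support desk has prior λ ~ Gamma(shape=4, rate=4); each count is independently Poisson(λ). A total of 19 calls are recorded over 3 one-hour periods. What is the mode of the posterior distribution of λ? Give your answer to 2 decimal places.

λ̂_MAP = 3.14

Σxᵢ = 19, n = 3.
Posterior ∝ λ^3e^(−4λ) · λ^19e^(−3λ) = λ^22e^(−7λ), i.e. Gamma(shape=23, rate=7).
The mode of a Gamma(a, b) with a ≥ 1 (shape–rate) is (a−1)/b = 22/7 ≈ 3.14.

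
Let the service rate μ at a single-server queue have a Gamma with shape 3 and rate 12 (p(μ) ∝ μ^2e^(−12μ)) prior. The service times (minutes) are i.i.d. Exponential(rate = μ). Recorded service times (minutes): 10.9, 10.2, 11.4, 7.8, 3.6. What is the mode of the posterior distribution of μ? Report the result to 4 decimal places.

The Exponential(rate=μ) likelihood is ∝ μ^n e^(−μΣtᵢ). Here n = 5 and Σtᵢ = 10.9 + 10.2 + 11.4 + 7.8 + 3.6 = 43.9.
Posterior ∝ μ^2e^(−12μ) · μ^5e^(−43.9μ) = μ^7e^(−55.9μ), i.e. Gamma(8, 55.9).
Mode = (a−1)/b = 7/55.9 ≈ 0.1252.

μ̂_MAP = 0.1252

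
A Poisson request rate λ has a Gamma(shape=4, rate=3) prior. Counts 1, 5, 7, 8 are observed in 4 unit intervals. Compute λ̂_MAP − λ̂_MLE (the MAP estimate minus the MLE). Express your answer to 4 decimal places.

Σxᵢ = 21. Posterior is Gamma(25, 7); MAP = (25−1)/7 = 24/7 ≈ 3.42857.
MLE = x̄ = 21/4 ≈ 5.25000.
Difference = 24/7 − 21/4 = -51/28 ≈ -1.8214.

MAP − MLE = -1.8214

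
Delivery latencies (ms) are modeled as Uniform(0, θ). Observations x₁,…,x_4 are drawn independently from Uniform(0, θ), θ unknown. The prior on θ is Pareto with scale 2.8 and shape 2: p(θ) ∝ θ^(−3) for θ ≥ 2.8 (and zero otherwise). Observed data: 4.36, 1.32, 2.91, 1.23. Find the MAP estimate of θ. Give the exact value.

θ̂_MAP = 4.36

The Uniform(0, θ) likelihood is θ^(−n) for θ ≥ max(xᵢ), zero otherwise. Here max(xᵢ) = 4.36.
Posterior ∝ θ^(−3) · θ^(−4) = θ^(−7) on θ ≥ max(2.8, 4.36) = 4.36.
This density is strictly decreasing in θ, so the posterior mode lies at the lower boundary of the support.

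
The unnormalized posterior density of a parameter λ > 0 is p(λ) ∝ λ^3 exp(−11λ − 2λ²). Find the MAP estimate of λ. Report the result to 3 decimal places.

λ̂_MAP = 0.250

ℓ'(λ) = 3/λ − 11 − 4λ. Setting this to zero and multiplying by λ: 4λ² + 11λ − 3 = 0.
λ = (−11 + √(11² + 4·4·3)) / (2·4) = (−11 + √169) / 8 = (−11 + 13)/8 = 1/4.
ℓ''(λ) = −3/λ² − 4 < 0, confirming a maximum.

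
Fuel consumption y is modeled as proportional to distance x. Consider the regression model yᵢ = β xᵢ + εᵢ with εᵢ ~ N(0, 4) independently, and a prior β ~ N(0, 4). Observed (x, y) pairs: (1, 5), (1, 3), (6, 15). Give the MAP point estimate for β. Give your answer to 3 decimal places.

β̂_MAP = 2.513

log p(β | y) = −Σ(yᵢ − βxᵢ)²/(2·4) − β²/(2·4) + const.
Setting the derivative to zero: Σxᵢ(yᵢ − βxᵢ)/4 − β/4 = 0, so β = Σxᵢyᵢ / (Σxᵢ² + σ²/τ²).
Σxᵢyᵢ = 1·5 + 1·3 + 6·15 = 98; Σxᵢ² = 38; σ²/τ² = 1.
β̂_MAP = 98 / (38 + 1) = 98/39 ≈ 2.513.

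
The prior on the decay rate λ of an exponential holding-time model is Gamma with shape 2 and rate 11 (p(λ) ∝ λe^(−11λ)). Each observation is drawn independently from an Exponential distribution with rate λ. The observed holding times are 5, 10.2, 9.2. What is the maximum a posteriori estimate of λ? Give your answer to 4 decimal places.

The Exponential(rate=λ) likelihood is ∝ λ^n e^(−λΣtᵢ). Here n = 3 and Σtᵢ = 5 + 10.2 + 9.2 = 24.4.
Posterior ∝ λe^(−11λ) · λ^3e^(−24.4λ) = λ^4e^(−35.4λ), i.e. Gamma(5, 35.4).
Mode = (a−1)/b = 4/35.4 ≈ 0.1130.

λ̂_MAP = 0.1130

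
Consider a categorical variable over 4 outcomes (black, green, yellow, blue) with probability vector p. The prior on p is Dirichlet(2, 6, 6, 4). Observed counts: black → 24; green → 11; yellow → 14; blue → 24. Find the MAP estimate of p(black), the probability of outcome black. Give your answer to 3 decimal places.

The posterior is Dirichlet(αᵢ + nᵢ) = Dirichlet(26, 17, 20, 28).
For a Dirichlet(a₁,…,a_K) with all aᵢ > 1, the mode has j-th component (aⱼ − 1)/(Σaᵢ − K).
Here Σaᵢ = 91 and K = 4, so p(black) = (26 − 1)/(91 − 4) = 25/87 ≈ 0.287.

MAP estimate of p(black) = 0.287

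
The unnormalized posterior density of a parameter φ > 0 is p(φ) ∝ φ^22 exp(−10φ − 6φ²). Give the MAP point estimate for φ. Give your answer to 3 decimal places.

φ̂_MAP = 1.000

ℓ'(φ) = 22/φ − 10 − 12φ. Setting this to zero and multiplying by φ: 12φ² + 10φ − 22 = 0.
φ = (−10 + √(10² + 4·12·22)) / (2·12) = (−10 + √1156) / 24 = (−10 + 34)/24 = 1.
ℓ''(φ) = −22/φ² − 12 < 0, confirming a maximum.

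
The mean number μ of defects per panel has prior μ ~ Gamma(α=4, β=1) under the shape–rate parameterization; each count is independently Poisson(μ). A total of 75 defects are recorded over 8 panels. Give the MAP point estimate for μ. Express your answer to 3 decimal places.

μ̂_MAP = 8.667

Σxᵢ = 75, n = 8.
Posterior ∝ μ^3e^(−1μ) · μ^75e^(−8μ) = μ^78e^(−9μ), i.e. Gamma(shape=79, rate=9).
The mode of a Gamma(a, b) with a ≥ 1 (shape–rate) is (a−1)/b = 78/9 ≈ 8.667.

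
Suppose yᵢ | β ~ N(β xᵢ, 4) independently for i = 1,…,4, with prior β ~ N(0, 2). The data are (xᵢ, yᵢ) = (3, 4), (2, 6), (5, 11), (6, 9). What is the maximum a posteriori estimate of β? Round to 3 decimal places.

log p(β | y) = −Σ(yᵢ − βxᵢ)²/(2·4) − β²/(2·2) + const.
Setting the derivative to zero: Σxᵢ(yᵢ − βxᵢ)/4 − β/2 = 0, so β = Σxᵢyᵢ / (Σxᵢ² + σ²/τ²).
Σxᵢyᵢ = 3·4 + 2·6 + 5·11 + 6·9 = 133; Σxᵢ² = 74; σ²/τ² = 2.
β̂_MAP = 133 / (74 + 2) = 133/76 ≈ 1.750.

β̂_MAP = 1.750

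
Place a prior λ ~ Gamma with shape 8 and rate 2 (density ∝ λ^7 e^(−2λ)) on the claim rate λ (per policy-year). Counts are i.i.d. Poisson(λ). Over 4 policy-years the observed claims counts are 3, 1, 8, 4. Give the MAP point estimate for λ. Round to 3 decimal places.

Σxᵢ = 3+1+8+4 = 16, with n = 4.
Posterior ∝ λ^7e^(−2λ) · λ^16e^(−4λ) = λ^23e^(−6λ), i.e. Gamma(shape=24, rate=6).
The mode of a Gamma(a, b) with a ≥ 1 (shape–rate) is (a−1)/b = 23/6 ≈ 3.833.

λ̂_MAP = 3.833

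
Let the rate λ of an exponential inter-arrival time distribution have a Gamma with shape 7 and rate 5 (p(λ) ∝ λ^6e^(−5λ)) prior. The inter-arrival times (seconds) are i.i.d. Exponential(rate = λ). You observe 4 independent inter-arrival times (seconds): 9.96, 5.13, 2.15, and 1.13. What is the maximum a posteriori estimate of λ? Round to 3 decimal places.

λ̂_MAP = 0.428

The Exponential(rate=λ) likelihood is ∝ λ^n e^(−λΣtᵢ). Here n = 4 and Σtᵢ = 9.96 + 5.13 + 2.15 + 1.13 = 18.37.
Posterior ∝ λ^6e^(−5λ) · λ^4e^(−18.37λ) = λ^10e^(−23.37λ), i.e. Gamma(11, 23.37).
Mode = (a−1)/b = 10/23.37 ≈ 0.428.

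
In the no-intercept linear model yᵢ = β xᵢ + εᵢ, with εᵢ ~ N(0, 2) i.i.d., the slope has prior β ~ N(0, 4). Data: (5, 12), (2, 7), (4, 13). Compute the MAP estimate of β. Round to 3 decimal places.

β̂_MAP = 2.769

log p(β | y) = −Σ(yᵢ − βxᵢ)²/(2·2) − β²/(2·4) + const.
Setting the derivative to zero: Σxᵢ(yᵢ − βxᵢ)/2 − β/4 = 0, so β = Σxᵢyᵢ / (Σxᵢ² + σ²/τ²).
Σxᵢyᵢ = 5·12 + 2·7 + 4·13 = 126; Σxᵢ² = 45; σ²/τ² = 0.5.
β̂_MAP = 126 / (45 + 0.5) = 126/45.5 ≈ 2.769.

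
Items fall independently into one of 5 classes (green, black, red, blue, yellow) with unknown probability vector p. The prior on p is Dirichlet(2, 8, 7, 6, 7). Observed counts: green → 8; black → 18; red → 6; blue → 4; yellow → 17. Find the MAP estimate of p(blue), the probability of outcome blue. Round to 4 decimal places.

The posterior is Dirichlet(αᵢ + nᵢ) = Dirichlet(10, 26, 13, 10, 24).
For a Dirichlet(a₁,…,a_K) with all aᵢ > 1, the mode has j-th component (aⱼ − 1)/(Σaᵢ − K).
Here Σaᵢ = 83 and K = 5, so p(blue) = (10 − 1)/(83 − 5) = 9/78 ≈ 0.1154.

MAP estimate of p(blue) = 0.1154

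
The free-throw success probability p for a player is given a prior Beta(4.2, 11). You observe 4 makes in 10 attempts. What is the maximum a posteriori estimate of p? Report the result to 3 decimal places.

p̂_MAP = 0.310

Prior: Beta(4.2, 11).
Data: 4 successes in 10 trials. The binomial likelihood contributes p^4(1−p)^6, so the posterior is Beta(4.2+4, 11+6) = Beta(8.2, 17).
For Beta(a, b) with a, b > 1 the mode is (a−1)/(a+b−2) = 7.2/23.2 ≈ 0.310.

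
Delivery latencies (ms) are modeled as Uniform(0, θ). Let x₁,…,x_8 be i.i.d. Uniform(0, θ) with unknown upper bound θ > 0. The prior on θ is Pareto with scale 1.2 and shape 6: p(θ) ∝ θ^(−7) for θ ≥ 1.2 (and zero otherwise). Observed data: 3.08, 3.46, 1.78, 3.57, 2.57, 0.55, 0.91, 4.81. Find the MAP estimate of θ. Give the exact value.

θ̂_MAP = 4.81

The Uniform(0, θ) likelihood is θ^(−n) for θ ≥ max(xᵢ), zero otherwise. Here max(xᵢ) = 4.81.
Posterior ∝ θ^(−7) · θ^(−8) = θ^(−15) on θ ≥ max(1.2, 4.81) = 4.81.
This density is strictly decreasing in θ, so the posterior mode lies at the lower boundary of the support.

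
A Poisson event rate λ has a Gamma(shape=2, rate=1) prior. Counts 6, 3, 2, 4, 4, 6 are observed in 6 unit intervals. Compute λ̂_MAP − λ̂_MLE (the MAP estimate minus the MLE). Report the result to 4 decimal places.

Σxᵢ = 25. Posterior is Gamma(27, 7); MAP = (27−1)/7 = 26/7 ≈ 3.71429.
MLE = x̄ = 25/6 ≈ 4.16667.
Difference = 26/7 − 25/6 = -19/42 ≈ -0.4524.

MAP − MLE = -0.4524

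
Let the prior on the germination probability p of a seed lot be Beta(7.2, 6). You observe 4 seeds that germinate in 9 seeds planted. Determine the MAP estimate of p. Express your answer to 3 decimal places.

Prior: Beta(7.2, 6).
Data: 4 successes in 9 trials. The binomial likelihood contributes p^4(1−p)^5, so the posterior is Beta(7.2+4, 6+5) = Beta(11.2, 11).
For Beta(a, b) with a, b > 1 the mode is (a−1)/(a+b−2) = 10.2/20.2 ≈ 0.505.

p̂_MAP = 0.505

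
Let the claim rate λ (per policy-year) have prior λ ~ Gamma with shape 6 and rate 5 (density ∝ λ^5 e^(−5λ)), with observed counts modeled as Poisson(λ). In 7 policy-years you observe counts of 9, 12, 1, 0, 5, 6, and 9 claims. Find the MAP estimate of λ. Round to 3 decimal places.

Σxᵢ = 9+12+1+0+5+6+9 = 42, with n = 7.
Posterior ∝ λ^5e^(−5λ) · λ^42e^(−7λ) = λ^47e^(−12λ), i.e. Gamma(shape=48, rate=12).
The mode of a Gamma(a, b) with a ≥ 1 (shape–rate) is (a−1)/b = 47/12 ≈ 3.917.

λ̂_MAP = 3.917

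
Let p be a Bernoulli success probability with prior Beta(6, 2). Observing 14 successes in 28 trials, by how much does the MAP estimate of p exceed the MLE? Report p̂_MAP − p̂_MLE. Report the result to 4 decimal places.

Posterior is Beta(20, 16); MAP = (20−1)/(36−2) = 19/34 ≈ 0.55882.
MLE ignores the prior: p̂_MLE = k/n = 14/28 ≈ 0.50000.
Difference = 19/34 − 14/28 = 1/17 ≈ 0.0588.

MAP − MLE = 0.0588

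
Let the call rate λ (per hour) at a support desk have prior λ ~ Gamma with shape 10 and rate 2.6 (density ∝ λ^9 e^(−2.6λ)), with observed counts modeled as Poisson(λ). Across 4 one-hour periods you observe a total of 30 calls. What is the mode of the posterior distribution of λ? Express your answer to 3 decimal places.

Σxᵢ = 30, n = 4.
Posterior ∝ λ^9e^(−2.6λ) · λ^30e^(−4λ) = λ^39e^(−6.6λ), i.e. Gamma(shape=40, rate=6.6).
The mode of a Gamma(a, b) with a ≥ 1 (shape–rate) is (a−1)/b = 39/6.6 ≈ 5.909.

λ̂_MAP = 5.909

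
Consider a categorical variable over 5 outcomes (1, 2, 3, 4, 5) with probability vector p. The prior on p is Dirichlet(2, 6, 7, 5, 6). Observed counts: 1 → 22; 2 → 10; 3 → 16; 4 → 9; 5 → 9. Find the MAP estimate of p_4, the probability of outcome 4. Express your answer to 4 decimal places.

MAP estimate: 0.1494

The posterior is Dirichlet(αᵢ + nᵢ) = Dirichlet(24, 16, 23, 14, 15).
For a Dirichlet(a₁,…,a_K) with all aᵢ > 1, the mode has j-th component (aⱼ − 1)/(Σaᵢ − K).
Here Σaᵢ = 92 and K = 5, so p_4 = (14 − 1)/(92 − 5) = 13/87 ≈ 0.1494.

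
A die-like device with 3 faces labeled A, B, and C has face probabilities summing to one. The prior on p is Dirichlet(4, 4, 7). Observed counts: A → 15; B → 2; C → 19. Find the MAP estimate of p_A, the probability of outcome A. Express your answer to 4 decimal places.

MAP estimate of p_A = 0.3750

The posterior is Dirichlet(αᵢ + nᵢ) = Dirichlet(19, 6, 26).
For a Dirichlet(a₁,…,a_K) with all aᵢ > 1, the mode has j-th component (aⱼ − 1)/(Σaᵢ − K).
Here Σaᵢ = 51 and K = 3, so p_A = (19 − 1)/(51 − 3) = 18/48 ≈ 0.3750.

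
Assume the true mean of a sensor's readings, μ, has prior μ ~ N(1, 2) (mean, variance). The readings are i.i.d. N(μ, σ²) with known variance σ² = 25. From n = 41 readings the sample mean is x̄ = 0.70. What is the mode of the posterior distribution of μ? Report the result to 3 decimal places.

n = 41, x̄ = 0.70.
For a Normal prior and Normal likelihood with known variance, the posterior is Normal; its mode equals its mean, the precision-weighted average.
Prior precision 1/σ₀² = 1/2 = 0.5; data precision n/σ² = 41/25 = 1.64.
μ̂ = (0.5·1 + 1.64·0.7) / (0.5 + 1.64) = 1.648/2.14 = 412/535 ≈ 0.770.

μ̂_MAP = 0.770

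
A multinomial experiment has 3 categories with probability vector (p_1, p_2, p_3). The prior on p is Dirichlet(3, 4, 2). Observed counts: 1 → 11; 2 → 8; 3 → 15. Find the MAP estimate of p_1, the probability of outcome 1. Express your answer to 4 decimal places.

The posterior is Dirichlet(αᵢ + nᵢ) = Dirichlet(14, 12, 17).
For a Dirichlet(a₁,…,a_K) with all aᵢ > 1, the mode has j-th component (aⱼ − 1)/(Σaᵢ − K).
Here Σaᵢ = 43 and K = 3, so p_1 = (14 − 1)/(43 − 3) = 13/40 ≈ 0.3250.

MAP estimate: 0.3250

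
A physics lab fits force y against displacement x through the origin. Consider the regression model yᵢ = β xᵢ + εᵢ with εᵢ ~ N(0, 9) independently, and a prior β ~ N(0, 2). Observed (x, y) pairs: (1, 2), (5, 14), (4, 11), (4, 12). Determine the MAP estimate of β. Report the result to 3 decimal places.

β̂_MAP = 2.624

log p(β | y) = −Σ(yᵢ − βxᵢ)²/(2·9) − β²/(2·2) + const.
Setting the derivative to zero: Σxᵢ(yᵢ − βxᵢ)/9 − β/2 = 0, so β = Σxᵢyᵢ / (Σxᵢ² + σ²/τ²).
Σxᵢyᵢ = 1·2 + 5·14 + 4·11 + 4·12 = 164; Σxᵢ² = 58; σ²/τ² = 4.5.
β̂_MAP = 164 / (58 + 4.5) = 164/62.5 ≈ 2.624.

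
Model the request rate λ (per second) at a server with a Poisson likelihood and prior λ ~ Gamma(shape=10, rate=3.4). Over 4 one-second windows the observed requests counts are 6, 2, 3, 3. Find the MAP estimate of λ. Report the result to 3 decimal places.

λ̂_MAP = 3.108

Σxᵢ = 6+2+3+3 = 14, with n = 4.
Posterior ∝ λ^9e^(−3.4λ) · λ^14e^(−4λ) = λ^23e^(−7.4λ), i.e. Gamma(shape=24, rate=7.4).
The mode of a Gamma(a, b) with a ≥ 1 (shape–rate) is (a−1)/b = 23/7.4 ≈ 3.108.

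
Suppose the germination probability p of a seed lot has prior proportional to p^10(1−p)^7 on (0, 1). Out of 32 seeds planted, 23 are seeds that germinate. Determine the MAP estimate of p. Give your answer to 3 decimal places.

The prior density ∝ p^10(1−p)^7 is the kernel of Beta(11, 8).
Data: 23 successes in 32 trials. The binomial likelihood contributes p^23(1−p)^9, so the posterior is Beta(11+23, 8+9) = Beta(34, 17).
For Beta(a, b) with a, b > 1 the mode is (a−1)/(a+b−2) = 33/49 ≈ 0.673.

p̂_MAP = 0.673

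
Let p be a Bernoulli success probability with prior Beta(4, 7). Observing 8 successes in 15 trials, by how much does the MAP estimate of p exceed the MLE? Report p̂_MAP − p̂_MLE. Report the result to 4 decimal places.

MAP − MLE = -0.0750

Posterior is Beta(12, 14); MAP = (12−1)/(26−2) = 11/24 ≈ 0.45833.
MLE ignores the prior: p̂_MLE = k/n = 8/15 ≈ 0.53333.
Difference = 11/24 − 8/15 = -3/40 ≈ -0.0750.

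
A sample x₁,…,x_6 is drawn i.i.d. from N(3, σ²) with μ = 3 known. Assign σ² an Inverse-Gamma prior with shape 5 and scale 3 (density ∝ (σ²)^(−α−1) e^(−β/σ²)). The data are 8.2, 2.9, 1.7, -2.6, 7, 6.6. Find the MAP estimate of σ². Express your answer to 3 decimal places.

σ̂²_MAP = 5.281

Sum of squared deviations about the known mean: SS = (8.2−3)² + (2.9−3)² + (1.7−3)² + (-2.6−3)² + (7−3)² + (6.6−3)² = 89.06.
The Normal likelihood contributes (σ²)^(−n/2) exp(−SS/(2σ²)), so the posterior is Inverse-Gamma(α + n/2, β + SS/2) = Inverse-Gamma(8, 47.53).
The mode of Inverse-Gamma(a, b) is b/(a+1) = 47.53/9 ≈ 5.281.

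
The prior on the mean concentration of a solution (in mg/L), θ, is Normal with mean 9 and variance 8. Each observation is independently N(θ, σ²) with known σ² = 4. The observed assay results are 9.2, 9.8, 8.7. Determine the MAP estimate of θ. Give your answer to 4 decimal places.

n = 3; x̄ = (9.2 + 9.8 + 8.7)/3 = 27.7/3 = 277/30 ≈ 9.2333.
For a Normal prior and Normal likelihood with known variance, the posterior is Normal; its mode equals its mean, the precision-weighted average.
Prior precision 1/σ₀² = 1/8 = 0.125; data precision n/σ² = 3/4 = 0.75.
θ̂ = (0.125·9 + 0.75·(277/30)) / (0.125 + 0.75) = 8.05/0.875 = 9.2000.

θ̂_MAP = 9.2000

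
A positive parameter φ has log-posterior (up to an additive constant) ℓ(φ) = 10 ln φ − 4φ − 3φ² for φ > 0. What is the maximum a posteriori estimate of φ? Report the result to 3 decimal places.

φ̂_MAP = 1.000

ℓ'(φ) = 10/φ − 4 − 6φ. Setting this to zero and multiplying by φ: 6φ² + 4φ − 10 = 0.
φ = (−4 + √(4² + 4·6·10)) / (2·6) = (−4 + √256) / 12 = (−4 + 16)/12 = 1.
ℓ''(φ) = −10/φ² − 6 < 0, confirming a maximum.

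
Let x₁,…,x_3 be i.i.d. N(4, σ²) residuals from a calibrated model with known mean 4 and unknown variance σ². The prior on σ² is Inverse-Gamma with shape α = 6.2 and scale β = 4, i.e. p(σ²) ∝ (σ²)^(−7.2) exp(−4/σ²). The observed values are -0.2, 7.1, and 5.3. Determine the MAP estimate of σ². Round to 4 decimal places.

Sum of squared deviations about the known mean: SS = (-0.2−4)² + (7.1−4)² + (5.3−4)² = 28.94.
The Normal likelihood contributes (σ²)^(−n/2) exp(−SS/(2σ²)), so the posterior is Inverse-Gamma(α + n/2, β + SS/2) = Inverse-Gamma(7.7, 18.47).
The mode of Inverse-Gamma(a, b) is b/(a+1) = 18.47/8.7 ≈ 2.1230.

σ̂²_MAP = 2.1230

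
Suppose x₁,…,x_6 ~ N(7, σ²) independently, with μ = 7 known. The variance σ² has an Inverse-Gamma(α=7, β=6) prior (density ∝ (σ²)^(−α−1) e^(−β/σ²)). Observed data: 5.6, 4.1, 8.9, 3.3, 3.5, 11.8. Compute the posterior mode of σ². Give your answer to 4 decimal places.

Sum of squared deviations about the known mean: SS = (5.6−7)² + (4.1−7)² + (8.9−7)² + (3.3−7)² + (3.5−7)² + (11.8−7)² = 62.96.
The Normal likelihood contributes (σ²)^(−n/2) exp(−SS/(2σ²)), so the posterior is Inverse-Gamma(α + n/2, β + SS/2) = Inverse-Gamma(10, 37.48).
The mode of Inverse-Gamma(a, b) is b/(a+1) = 37.48/11 ≈ 3.4073.

σ̂²_MAP = 3.4073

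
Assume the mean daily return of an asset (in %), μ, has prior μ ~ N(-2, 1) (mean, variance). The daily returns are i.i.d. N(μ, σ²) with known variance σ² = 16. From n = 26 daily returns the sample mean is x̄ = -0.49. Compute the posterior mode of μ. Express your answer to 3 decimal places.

μ̂_MAP = -1.065

n = 26, x̄ = -0.49.
For a Normal prior and Normal likelihood with known variance, the posterior is Normal; its mode equals its mean, the precision-weighted average.
Prior precision 1/σ₀² = 1/1 = 1; data precision n/σ² = 26/16 = 1.625.
μ̂ = (1·(-2) + 1.625·(-0.49)) / (1 + 1.625) = (-2.79625)/2.625 = -2237/2100 ≈ -1.065.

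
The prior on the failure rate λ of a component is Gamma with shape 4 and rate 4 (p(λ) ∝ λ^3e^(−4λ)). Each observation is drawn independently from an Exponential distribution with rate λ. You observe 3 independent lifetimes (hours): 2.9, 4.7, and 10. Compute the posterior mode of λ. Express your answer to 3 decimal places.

λ̂_MAP = 0.278

The Exponential(rate=λ) likelihood is ∝ λ^n e^(−λΣtᵢ). Here n = 3 and Σtᵢ = 2.9 + 4.7 + 10 = 17.6.
Posterior ∝ λ^3e^(−4λ) · λ^3e^(−17.6λ) = λ^6e^(−21.6λ), i.e. Gamma(7, 21.6).
Mode = (a−1)/b = 6/21.6 ≈ 0.278.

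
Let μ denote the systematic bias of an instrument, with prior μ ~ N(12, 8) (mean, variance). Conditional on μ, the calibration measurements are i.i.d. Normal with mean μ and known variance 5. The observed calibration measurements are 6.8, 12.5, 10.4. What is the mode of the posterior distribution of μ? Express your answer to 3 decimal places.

n = 3; x̄ = (6.8 + 12.5 + 10.4)/3 = 29.7/3 = 9.9.
For a Normal prior and Normal likelihood with known variance, the posterior is Normal; its mode equals its mean, the precision-weighted average.
Prior precision 1/σ₀² = 1/8 = 0.125; data precision n/σ² = 3/5 = 0.6.
μ̂ = (0.125·12 + 0.6·9.9) / (0.125 + 0.6) = 7.44/0.725 = 1488/145 ≈ 10.262.

μ̂_MAP = 10.262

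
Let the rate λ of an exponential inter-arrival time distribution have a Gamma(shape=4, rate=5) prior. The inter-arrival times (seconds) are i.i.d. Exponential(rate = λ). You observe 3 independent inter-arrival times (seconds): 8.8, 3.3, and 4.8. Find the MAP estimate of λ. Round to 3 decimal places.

The Exponential(rate=λ) likelihood is ∝ λ^n e^(−λΣtᵢ). Here n = 3 and Σtᵢ = 8.8 + 3.3 + 4.8 = 16.9.
Posterior ∝ λ^3e^(−5λ) · λ^3e^(−16.9λ) = λ^6e^(−21.9λ), i.e. Gamma(7, 21.9).
Mode = (a−1)/b = 6/21.9 ≈ 0.274.

λ̂_MAP = 0.274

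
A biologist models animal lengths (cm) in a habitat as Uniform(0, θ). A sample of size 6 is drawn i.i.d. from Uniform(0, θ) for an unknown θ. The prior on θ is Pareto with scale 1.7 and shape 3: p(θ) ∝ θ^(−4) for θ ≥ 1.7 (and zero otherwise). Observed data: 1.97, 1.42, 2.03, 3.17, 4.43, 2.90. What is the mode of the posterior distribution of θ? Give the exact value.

θ̂_MAP = 4.43

The Uniform(0, θ) likelihood is θ^(−n) for θ ≥ max(xᵢ), zero otherwise. Here max(xᵢ) = 4.43.
Posterior ∝ θ^(−4) · θ^(−6) = θ^(−10) on θ ≥ max(1.7, 4.43) = 4.43.
This density is strictly decreasing in θ, so the posterior mode lies at the lower boundary of the support.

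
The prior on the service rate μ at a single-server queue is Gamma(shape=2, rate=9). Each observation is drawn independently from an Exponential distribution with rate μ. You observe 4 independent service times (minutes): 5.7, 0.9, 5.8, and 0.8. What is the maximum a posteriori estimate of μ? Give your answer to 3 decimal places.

The Exponential(rate=μ) likelihood is ∝ μ^n e^(−μΣtᵢ). Here n = 4 and Σtᵢ = 5.7 + 0.9 + 5.8 + 0.8 = 13.2.
Posterior ∝ μe^(−9μ) · μ^4e^(−13.2μ) = μ^5e^(−22.2μ), i.e. Gamma(6, 22.2).
Mode = (a−1)/b = 5/22.2 ≈ 0.225.

μ̂_MAP = 0.225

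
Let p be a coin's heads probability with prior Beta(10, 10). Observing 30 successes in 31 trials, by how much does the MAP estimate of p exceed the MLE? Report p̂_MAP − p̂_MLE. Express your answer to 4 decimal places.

MAP − MLE = -0.1718

Posterior is Beta(40, 11); MAP = (40−1)/(51−2) = 39/49 ≈ 0.79592.
MLE ignores the prior: p̂_MLE = k/n = 30/31 ≈ 0.96774.
Difference = 39/49 − 30/31 = -261/1519 ≈ -0.1718.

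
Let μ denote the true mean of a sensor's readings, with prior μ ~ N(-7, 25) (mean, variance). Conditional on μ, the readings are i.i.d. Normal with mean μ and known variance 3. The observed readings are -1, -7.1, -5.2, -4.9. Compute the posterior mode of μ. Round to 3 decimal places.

μ̂_MAP = -4.621

n = 4; x̄ = ((-1) + (-7.1) + (-5.2) + (-4.9))/4 = -18.2/4 = -4.55.
For a Normal prior and Normal likelihood with known variance, the posterior is Normal; its mode equals its mean, the precision-weighted average.
Prior precision 1/σ₀² = 1/25 = 0.04; data precision n/σ² = 4/3.
μ̂ = (0.04·(-7) + (4/3)·(-4.55)) / (0.04 + 4/3) = (-476/75)/(103/75) = -476/103 ≈ -4.621.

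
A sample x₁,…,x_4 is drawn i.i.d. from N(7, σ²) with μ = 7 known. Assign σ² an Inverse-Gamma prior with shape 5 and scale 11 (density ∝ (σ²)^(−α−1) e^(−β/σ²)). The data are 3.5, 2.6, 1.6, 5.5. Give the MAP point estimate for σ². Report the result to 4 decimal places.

σ̂²_MAP = 5.3138

Sum of squared deviations about the known mean: SS = (3.5−7)² + (2.6−7)² + (1.6−7)² + (5.5−7)² = 63.02.
The Normal likelihood contributes (σ²)^(−n/2) exp(−SS/(2σ²)), so the posterior is Inverse-Gamma(α + n/2, β + SS/2) = Inverse-Gamma(7, 42.51).
The mode of Inverse-Gamma(a, b) is b/(a+1) = 42.51/8 ≈ 5.3138.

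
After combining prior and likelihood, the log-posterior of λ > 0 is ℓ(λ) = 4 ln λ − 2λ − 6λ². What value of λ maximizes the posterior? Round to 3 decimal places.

λ̂_MAP = 0.500

ℓ'(λ) = 4/λ − 2 − 12λ. Setting this to zero and multiplying by λ: 12λ² + 2λ − 4 = 0.
λ = (−2 + √(2² + 4·12·4)) / (2·12) = (−2 + √196) / 24 = (−2 + 14)/24 = 1/2.
ℓ''(λ) = −4/λ² − 12 < 0, confirming a maximum.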